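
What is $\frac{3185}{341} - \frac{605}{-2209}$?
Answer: $\frac{7241970}{753269} \approx 9.6141$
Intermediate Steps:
$\frac{3185}{341} - \frac{605}{-2209} = 3185 \cdot \frac{1}{341} - - \frac{605}{2209} = \frac{3185}{341} + \frac{605}{2209} = \frac{7241970}{753269}$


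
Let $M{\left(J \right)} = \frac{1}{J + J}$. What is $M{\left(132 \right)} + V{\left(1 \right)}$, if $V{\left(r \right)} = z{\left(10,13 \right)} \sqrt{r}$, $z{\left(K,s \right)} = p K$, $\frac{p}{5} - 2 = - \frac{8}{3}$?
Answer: $- \frac{2933}{88} \approx -33.33$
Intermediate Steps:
$M{\left(J \right)} = \frac{1}{2 J}$
$p = - \frac{10}{3}$ ($p = 10 + 5 \left(- \frac{8}{3}\right) = 10 - \frac{40}{3} = - \frac{10}{3} \approx -3.3333$)
$z{\left(K,s \right)} = - \frac{10 K}{3}$
$V{\left(r \right)} = - \frac{100 \sqrt{r}}{3}$ ($V{\left(r \right)} = \left(- \frac{10}{3}\right) 10 \sqrt{r} = - \frac{100 \sqrt{r}}{3}$)
$M{\left(132 \right)} + V{\left(1 \right)} = \frac{1}{2 \cdot 132} - \frac{100 \sqrt{1}}{3} = \frac{1}{2} \cdot \frac{1}{132} - \frac{100}{3} = \frac{1}{264} - \frac{100}{3} = - \frac{2933}{88}$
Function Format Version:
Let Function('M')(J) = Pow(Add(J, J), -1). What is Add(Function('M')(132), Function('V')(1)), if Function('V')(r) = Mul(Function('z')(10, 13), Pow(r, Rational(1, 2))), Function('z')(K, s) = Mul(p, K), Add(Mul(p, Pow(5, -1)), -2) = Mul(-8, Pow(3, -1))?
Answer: Rational(-2933, 88) ≈ -33.330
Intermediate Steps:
Function('M')(J) = Mul(Rational(1, 2), Pow(J, -1)) (Function('M')(J) = Pow(Mul(2, J), -1) = Mul(Rational(1, 2), Pow(J, -1)))
p = Rational(-10, 3) (p = Add(10, Mul(5, Mul(-8, Pow(3, -1)))) = Add(10, Mul(5, Mul(-8, Rational(1, 3)))) = Add(10, Mul(5, Rational(-8, 3))) = Add(10, Rational(-40, 3)) = Rational(-10, 3) ≈ -3.3333)
Function('z')(K, s) = Mul(Rational(-10, 3), K)
Function('V')(r) = Mul(Rational(-100, 3), Pow(r, Rational(1, 2))) (Function('V')(r) = Mul(Mul(Rational(-10, 3), 10), Pow(r, Rational(1, 2))) = Mul(Rational(-100, 3), Pow(r, Rational(1, 2))))
Add(Function('M')(132), Function('V')(1)) = Add(Mul(Rational(1, 2), Pow(132, -1)), Mul(Rational(-100, 3), Pow(1, Rational(1, 2)))) = Add(Mul(Rational(1, 2), Rational(1, 132)), Mul(Rational(-100, 3), 1)) = Add(Rational(1, 264), Rational(-100, 3)) = Rational(-2933, 88)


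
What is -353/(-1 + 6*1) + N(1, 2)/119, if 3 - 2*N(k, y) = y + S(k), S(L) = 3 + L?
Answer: -84029/1190 ≈ -70.613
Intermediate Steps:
N(k, y) = -k/2 - y/2 (N(k, y) = 3/2 - (y + (3 + k))/2 = 3/2 - (3 + k + y)/2 = 3/2 + (-3/2 - k/2 - y/2) = -k/2 - y/2)
-353/(-1 + 6*1) + N(1, 2)/119 = -353/(-1 + 6*1) + (-½*1 - ½*2)/119 = -353/(-1 + 6) + (-½ - 1)*(1/119) = -353/5 - 3/2*1/119 = -353*⅕ - 3/238 = -353/5 - 3/238 = -84029/1190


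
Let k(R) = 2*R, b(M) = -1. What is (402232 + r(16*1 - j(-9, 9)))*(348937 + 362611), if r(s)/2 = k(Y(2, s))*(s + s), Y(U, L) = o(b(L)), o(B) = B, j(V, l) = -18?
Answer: 286013834080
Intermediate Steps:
Y(U, L) = -1
r(s) = -8*s (r(s) = 2*((2*(-1))*(s + s)) = 2*(-4*s) = -8*s)
(402232 + r(16*1 - j(-9, 9)))*(348937 + 362611) = (402232 - 8*(16*1 - 1*(-18)))*(348937 + 362611) = (402232 - 8*(16 + 18))*711548 = (402232 - 8*34)*711548 = (402232 - 272)*711548 = 401960*711548 = 286013834080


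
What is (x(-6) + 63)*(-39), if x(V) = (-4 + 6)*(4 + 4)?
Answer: -3081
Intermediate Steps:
x(V) = 16 (x(V) = 2*8 = 16)
(x(-6) + 63)*(-39) = (16 + 63)*(-39) = 79*(-39) = -3081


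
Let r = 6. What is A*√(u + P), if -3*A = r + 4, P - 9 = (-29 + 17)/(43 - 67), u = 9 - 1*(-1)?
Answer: -5*√78/3 ≈ -14.720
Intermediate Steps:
u = 10 (u = 9 + 1 = 10)
P = 19/2 (P = 9 + (-29 + 17)/(43 - 67) = 9 - 12/(-24) = 9 - 12*(-1/24) = 9 + ½ = 19/2 ≈ 9.5000)
A = -10/3 (A = -(6 + 4)/3 = -⅓*10 = -10/3 ≈ -3.3333)
A*√(u + P) = -10*√(10 + 19/2)/3 = -5*√78/3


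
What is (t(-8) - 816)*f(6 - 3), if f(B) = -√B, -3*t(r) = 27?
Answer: 825*√3 ≈ 1428.9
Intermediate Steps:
t(r) = -9 (t(r) = -⅓*27 = -9)
(t(-8) - 816)*f(6 - 3) = (-9 - 816)*(-√(6 - 3)) = -(-825)*√3 = 825*√3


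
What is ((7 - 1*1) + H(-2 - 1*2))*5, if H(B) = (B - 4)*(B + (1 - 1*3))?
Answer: 270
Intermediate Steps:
H(B) = (-4 + B)*(-2 + B) (H(B) = (-4 + B)*(B + (1 - 3)) = (-4 + B)*(B - 2) = (-4 + B)*(-2 + B))
((7 - 1*1) + H(-2 - 1*2))*5 = ((7 - 1*1) + (8 + (-2 - 1*2)² - 6*(-2 - 1*2)))*5 = ((7 - 1) + (8 + (-2 - 2)² - 6*(-2 - 2)))*5 = (6 + (8 + (-4)² - 6*(-4)))*5 = (6 + (8 + 16 + 24))*5 = (6 + 48)*5 = 54*5 = 270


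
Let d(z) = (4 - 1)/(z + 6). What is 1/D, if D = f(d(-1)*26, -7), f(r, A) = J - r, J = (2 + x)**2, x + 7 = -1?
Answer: 5/102 ≈ 0.049020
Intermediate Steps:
x = -8 (x = -7 - 1 = -8)
d(z) = 3/(6 + z)
J = 36 (J = (2 - 8)**2 = (-6)**2 = 36)
f(r, A) = 36 - r
D = 102/5 (D = 36 - 3/(6 - 1)*26 = 36 - 3/5*26 = 36 - 3*(1/5)*26 = 36 - 3*26/5 = 36 - 1*78/5 = 36 - 78/5 = 102/5 ≈ 20.400)
1/D = 1/(102/5) = 5/102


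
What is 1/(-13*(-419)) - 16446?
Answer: -89581361/5447 ≈ -16446.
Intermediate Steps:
1/(-13*(-419)) - 16446 = 1/5447 - 16446 = -89581361/5447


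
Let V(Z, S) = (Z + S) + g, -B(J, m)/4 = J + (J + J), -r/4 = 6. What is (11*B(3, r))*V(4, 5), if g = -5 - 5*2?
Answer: 2376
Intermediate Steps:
r = -24 (r = -4*6 = -24)
B(J, m) = -12*J (B(J, m) = -4*(J + (J + J)) = -4*(J + 2*J) = -12*J)
g = -15 (g = -5 - 10 = -15)
V(Z, S) = -15 + S + Z (V(Z, S) = (Z + S) - 15 = (S + Z) - 15 = -15 + S + Z)
(11*B(3, r))*V(4, 5) = (11*(-12*3))*(-15 + 5 + 4) = (11*(-36))*(-6) = -396*(-6) = 2376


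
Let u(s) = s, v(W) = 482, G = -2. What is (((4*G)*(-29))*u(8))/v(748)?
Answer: 928/241 ≈ 3.8506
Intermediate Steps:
(((4*G)*(-29))*u(8))/v(748) = (((4*(-2))*(-29))*8)/482 = (-8*(-29)*8)*(1/482) = (232*8)*(1/482) = 1856*(1/482) = 928/241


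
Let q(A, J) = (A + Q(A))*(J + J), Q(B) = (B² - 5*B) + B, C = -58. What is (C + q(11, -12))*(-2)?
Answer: 4340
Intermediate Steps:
Q(B) = B² - 4*B
q(A, J) = 2*J*(A + A*(-4 + A)) (q(A, J) = (A + A*(-4 + A))*(J + J) = (A + A*(-4 + A))*(2*J) = 2*J*(A + A*(-4 + A)))
(C + q(11, -12))*(-2) = (-58 + 2*11*(-12)*(-3 + 11))*(-2) = (-58 + 2*11*(-12)*8)*(-2) = (-58 - 2112)*(-2) = -2170*(-2) = 4340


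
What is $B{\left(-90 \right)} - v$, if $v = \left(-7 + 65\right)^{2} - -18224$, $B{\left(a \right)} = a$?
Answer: $-21678$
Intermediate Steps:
$v = 21588$ ($v = 58^{2} + 18224 = 3364 + 18224 = 21588$)
$B{\left(-90 \right)} - v = -90 - 21588 = -21678$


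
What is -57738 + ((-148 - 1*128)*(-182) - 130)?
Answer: -7636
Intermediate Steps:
-57738 + ((-148 - 1*128)*(-182) - 130) = -57738 + ((-148 - 128)*(-182) - 130) = -57738 + (-276*(-182) - 130) = -57738 + (50232 - 130) = -57738 + 50102 = -7636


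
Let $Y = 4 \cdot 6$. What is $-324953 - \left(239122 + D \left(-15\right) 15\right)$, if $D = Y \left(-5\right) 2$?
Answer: $-618075$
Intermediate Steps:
$Y = 24$
$D = -240$ ($D = 24 \left(-5\right) 2 = \left(-120\right) 2 = -240$)
$-324953 - \left(239122 + D \left(-15\right) 15\right) = -324953 - \left(239122 + \left(-240\right) \left(-15\right) 15\right) = -324953 - \left(239122 + 3600 \cdot 15\right) = -324953 - 293122 = -618075$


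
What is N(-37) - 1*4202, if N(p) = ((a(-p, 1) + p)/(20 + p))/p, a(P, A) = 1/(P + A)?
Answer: -100437609/23902 ≈ -4202.1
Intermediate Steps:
a(P, A) = 1/(A + P)
N(p) = (p + 1/(1 - p))/(p*(20 + p)) (N(p) = ((1/(1 - p) + p)/(20 + p))/p = ((p + 1/(1 - p))/(20 + p))/p = (p + 1/(1 - p))/(p*(20 + p)))
N(-37) - 1*4202 = (-1 - 37*(-1 - 37))/((-37)*(-1 - 37)*(20 - 37)) - 1*4202 = -1/37*(-1 - 37*(-38))/(-38*(-17)) - 4202 = -1/37*(-1/38)*(-1/17)*(-1 + 1406) - 4202 = -1/37*(-1/38)*(-1/17)*1405 - 4202 = -1405/23902 - 4202 = -100437609/23902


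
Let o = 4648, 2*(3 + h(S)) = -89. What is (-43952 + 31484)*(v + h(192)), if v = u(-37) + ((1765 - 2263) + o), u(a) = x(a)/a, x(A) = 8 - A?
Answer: -1891987830/37 ≈ -5.1135e+7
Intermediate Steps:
h(S) = -95/2 (h(S) = -3 + (½)*(-89) = -3 - 89/2 = -95/2)
u(a) = (8 - a)/a
v = 153505/37 (v = (8 - 1*(-37))/(-37) + ((1765 - 2263) + 4648) = -(8 + 37)/37 + (-498 + 4648) = -1/37*45 + 4150 = -45/37 + 4150 = 153505/37 ≈ 4148.8)
(-43952 + 31484)*(v + h(192)) = (-43952 + 31484)*(153505/37 - 95/2) = -12468*303495/74 = -1891987830/37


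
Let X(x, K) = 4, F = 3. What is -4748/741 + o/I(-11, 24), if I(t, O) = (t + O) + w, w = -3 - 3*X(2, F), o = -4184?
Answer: 1545424/741 ≈ 2085.6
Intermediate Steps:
w = -15 (w = -3 - 3*4 = -3 - 12 = -15)
I(t, O) = -15 + O + t (I(t, O) = (t + O) - 15 = (O + t) - 15 = -15 + O + t)
-4748/741 + o/I(-11, 24) = -4748/741 - 4184/(-15 + 24 - 11) = -4748*1/741 - 4184/(-2) = -4748/741 - 4184*(-1/2) = -4748/741 + 2092 = 1545424/741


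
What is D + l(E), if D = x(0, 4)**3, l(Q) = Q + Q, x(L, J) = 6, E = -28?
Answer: 160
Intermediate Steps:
l(Q) = 2*Q
D = 216 (D = 6**3 = 216)
D + l(E) = 216 + 2*(-28) = 216 - 56 = 160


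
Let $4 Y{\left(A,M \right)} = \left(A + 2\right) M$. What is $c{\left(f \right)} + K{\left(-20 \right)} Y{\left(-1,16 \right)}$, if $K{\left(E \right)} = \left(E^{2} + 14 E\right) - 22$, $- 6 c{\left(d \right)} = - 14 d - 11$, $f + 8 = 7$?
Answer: $\frac{783}{2} \approx 391.5$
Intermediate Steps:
$f = -1$ ($f = -8 + 7 = -1$)
$c{\left(d \right)} = \frac{11}{6} + \frac{7 d}{3}$ ($c{\left(d \right)} = - \frac{- 14 d - 11}{6} = - \frac{-11 - 14 d}{6} = \frac{11}{6} + \frac{7 d}{3}$)
$Y{\left(A,M \right)} = \frac{M \left(2 + A\right)}{4}$ ($Y{\left(A,M \right)} = \frac{\left(A + 2\right) M}{4} = \frac{\left(2 + A\right) M}{4} = \frac{M \left(2 + A\right)}{4}$)
$K{\left(E \right)} = -22 + E^{2} + 14 E$
$c{\left(f \right)} + K{\left(-20 \right)} Y{\left(-1,16 \right)} = \left(\frac{11}{6} + \frac{7}{3} \left(-1\right)\right) + \left(-22 + \left(-20\right)^{2} + 14 \left(-20\right)\right) \frac{1}{4} \cdot 16 \left(2 - 1\right) = \left(\frac{11}{6} - \frac{7}{3}\right) + \left(-22 + 400 - 280\right) \frac{1}{4} \cdot 16 \cdot 1 = - \frac{1}{2} + 98 \cdot 4 = - \frac{1}{2} + 392 = \frac{783}{2}$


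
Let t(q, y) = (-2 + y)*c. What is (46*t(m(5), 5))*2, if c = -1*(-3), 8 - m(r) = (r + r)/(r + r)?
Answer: 828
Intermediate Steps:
m(r) = 7 (m(r) = 8 - (r + r)/(r + r) = 8 - 2*r/(2*r) = 8 - 2*r*1/(2*r) = 8 - 1*1 = 8 - 1 = 7)
c = 3
t(q, y) = -6 + 3*y (t(q, y) = (-2 + y)*3 = -6 + 3*y)
(46*t(m(5), 5))*2 = (46*(-6 + 3*5))*2 = (46*(-6 + 15))*2 = (46*9)*2 = 414*2 = 828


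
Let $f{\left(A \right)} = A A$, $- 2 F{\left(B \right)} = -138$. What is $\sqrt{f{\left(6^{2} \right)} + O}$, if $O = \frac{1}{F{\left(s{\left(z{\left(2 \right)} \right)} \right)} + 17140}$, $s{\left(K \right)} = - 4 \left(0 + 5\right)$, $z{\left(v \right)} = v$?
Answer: $\frac{\sqrt{383810003785}}{17209} \approx 36.0$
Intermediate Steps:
$s{\left(K \right)} = -20$ ($s{\left(K \right)} = \left(-4\right) 5 = -20$)
$F{\left(B \right)} = 69$ ($F{\left(B \right)} = \left(- \frac{1}{2}\right) \left(-138\right) = 69$)
$O = \frac{1}{17209}$ ($O = \frac{1}{69 + 17140} = \frac{1}{17209} \approx 5.8109 \cdot 10^{-5}$)
$f{\left(A \right)} = A^{2}$
$\sqrt{f{\left(6^{2} \right)} + O} = \sqrt{\left(6^{2}\right)^{2} + \frac{1}{17209}} = \sqrt{36^{2} + \frac{1}{17209}} = \sqrt{1296 + \frac{1}{17209}} = \sqrt{\frac{22302865}{17209}} = \frac{\sqrt{383810003785}}{17209}$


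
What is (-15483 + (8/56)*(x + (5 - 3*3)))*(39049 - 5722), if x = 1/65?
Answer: -33541359264/65 ≈ -5.1602e+8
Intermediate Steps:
x = 1/65 ≈ 0.015385
(-15483 + (8/56)*(x + (5 - 3*3)))*(39049 - 5722) = (-15483 + (8/56)*(1/65 + (5 - 3*3)))*(39049 - 5722) = (-15483 + (8*(1/56))*(1/65 + (5 - 9)))*33327 = (-15483 + (1/65 - 4)/7)*33327 = (-15483 + (⅐)*(-259/65))*33327 = (-15483 - 37/65)*33327 = -1006432/65*33327 = -33541359264/65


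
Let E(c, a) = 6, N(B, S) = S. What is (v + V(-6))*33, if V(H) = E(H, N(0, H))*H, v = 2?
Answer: -1122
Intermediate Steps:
V(H) = 6*H
(v + V(-6))*33 = (2 + 6*(-6))*33 = (2 - 36)*33 = -34*33 = -1122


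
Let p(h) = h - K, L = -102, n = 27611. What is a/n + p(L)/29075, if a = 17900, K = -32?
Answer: 103701946/160557965 ≈ 0.64588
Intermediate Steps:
p(h) = 32 + h (p(h) = h - 1*(-32) = h + 32 = 32 + h)
a/n + p(L)/29075 = 17900/27611 + (32 - 102)/29075 = 17900*(1/27611) - 70*1/29075 = 17900/27611 - 14/5815 = 103701946/160557965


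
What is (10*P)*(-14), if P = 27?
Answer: -3780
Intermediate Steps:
(10*P)*(-14) = (10*27)*(-14) = 270*(-14) = -3780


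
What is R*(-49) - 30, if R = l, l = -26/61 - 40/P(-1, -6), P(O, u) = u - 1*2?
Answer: -15501/61 ≈ -254.11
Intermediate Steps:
P(O, u) = -2 + u (P(O, u) = u - 2 = -2 + u)
l = 279/61 (l = -26/61 - 40/(-2 - 6) = -26*1/61 - 40/(-8) = -26/61 - 40*(-⅛) = -26/61 + 5 = 279/61 ≈ 4.5738)
R = 279/61 ≈ 4.5738
R*(-49) - 30 = (279/61)*(-49) - 30 = -13671/61 - 30 = -15501/61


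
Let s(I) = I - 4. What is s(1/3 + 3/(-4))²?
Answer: 2809/144 ≈ 19.507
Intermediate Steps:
s(I) = -4 + I
s(1/3 + 3/(-4))² = (-4 + (1/3 + 3/(-4)))² = (-4 + (1*(⅓) + 3*(-¼)))² = (-4 + (⅓ - ¾))² = (-4 - 5/12)² = (-53/12)² = 2809/144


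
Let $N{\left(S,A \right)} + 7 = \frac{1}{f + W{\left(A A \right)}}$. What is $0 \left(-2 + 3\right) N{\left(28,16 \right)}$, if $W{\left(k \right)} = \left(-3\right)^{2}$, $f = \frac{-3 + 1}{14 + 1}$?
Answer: $0$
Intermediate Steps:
$f = - \frac{2}{15} \approx -0.13333$
$W{\left(k \right)} = 9$
$N{\left(S,A \right)} = - \frac{916}{133}$ ($N{\left(S,A \right)} = -7 + \frac{1}{- \frac{2}{15} + 9} = -7 + \frac{1}{\frac{133}{15}} = -7 + \frac{15}{133} = - \frac{916}{133}$)
$0 \left(-2 + 3\right) N{\left(28,16 \right)} = 0 \left(-2 + 3\right) \left(- \frac{916}{133}\right) = 0 \cdot 1 \left(- \frac{916}{133}\right) = 0 \left(- \frac{916}{133}\right) = 0$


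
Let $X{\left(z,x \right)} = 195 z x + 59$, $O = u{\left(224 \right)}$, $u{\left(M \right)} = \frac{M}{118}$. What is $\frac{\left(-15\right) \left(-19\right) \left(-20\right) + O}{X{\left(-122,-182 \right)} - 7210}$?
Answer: $- \frac{336188}{255035111} \approx -0.0013182$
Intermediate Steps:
$u{\left(M \right)} = \frac{M}{118}$ ($u{\left(M \right)} = M \frac{1}{118} = \frac{M}{118}$)
$O = \frac{112}{59}$ ($O = \frac{1}{118} \cdot 224 = \frac{112}{59} \approx 1.8983$)
$X{\left(z,x \right)} = 59 + 195 x z$ ($X{\left(z,x \right)} = 195 x z + 59 = 59 + 195 x z$)
$\frac{\left(-15\right) \left(-19\right) \left(-20\right) + O}{X{\left(-122,-182 \right)} - 7210} = \frac{\left(-15\right) \left(-19\right) \left(-20\right) + \frac{112}{59}}{\left(59 + 195 \left(-182\right) \left(-122\right)\right) - 7210} = \frac{285 \left(-20\right) + \frac{112}{59}}{\left(59 + 4329780\right) - 7210} = \frac{-5700 + \frac{112}{59}}{4329839 - 7210} = - \frac{336188}{59 \cdot 4322629} = \left(- \frac{336188}{59}\right) \frac{1}{4322629} = - \frac{336188}{255035111}$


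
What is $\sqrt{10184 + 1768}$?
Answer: $12 \sqrt{83} \approx 109.33$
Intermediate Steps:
$\sqrt{10184 + 1768} = \sqrt{11952} = 12 \sqrt{83}$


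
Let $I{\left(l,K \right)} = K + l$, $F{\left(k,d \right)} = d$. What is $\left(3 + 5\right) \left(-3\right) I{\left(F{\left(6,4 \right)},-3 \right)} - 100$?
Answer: $-124$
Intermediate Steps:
$\left(3 + 5\right) \left(-3\right) I{\left(F{\left(6,4 \right)},-3 \right)} - 100 = \left(3 + 5\right) \left(-3\right) \left(-3 + 4\right) - 100 = 8 \left(-3\right) 1 - 100 = \left(-24\right) 1 - 100 = -24 - 100 = -124$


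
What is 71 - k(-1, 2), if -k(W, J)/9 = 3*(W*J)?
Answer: 17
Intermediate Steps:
k(W, J) = -27*J*W (k(W, J) = -27*W*J = -27*J*W)
71 - k(-1, 2) = 71 - (-27)*2*(-1) = 71 - 1*54 = 71 - 54 = 17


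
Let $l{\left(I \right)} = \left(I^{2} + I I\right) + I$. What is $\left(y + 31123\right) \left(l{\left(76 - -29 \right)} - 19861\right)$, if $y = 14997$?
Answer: $105799280$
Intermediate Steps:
$l{\left(I \right)} = I + 2 I^{2}$ ($l{\left(I \right)} = \left(I^{2} + I^{2}\right) + I = 2 I^{2} + I = I + 2 I^{2}$)
$\left(y + 31123\right) \left(l{\left(76 - -29 \right)} - 19861\right) = \left(14997 + 31123\right) \left(\left(76 - -29\right) \left(1 + 2 \left(76 - -29\right)\right) - 19861\right) = 46120 \left(\left(76 + 29\right) \left(1 + 2 \left(76 + 29\right)\right) - 19861\right) = 46120 \left(105 \left(1 + 2 \cdot 105\right) - 19861\right) = 46120 \left(105 \left(1 + 210\right) - 19861\right) = 46120 \left(105 \cdot 211 - 19861\right) = 46120 \left(22155 - 19861\right) = 46120 \cdot 2294 = 105799280$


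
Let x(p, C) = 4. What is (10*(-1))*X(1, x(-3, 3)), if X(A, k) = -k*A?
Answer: 40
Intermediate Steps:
X(A, k) = -A*k
(10*(-1))*X(1, x(-3, 3)) = (10*(-1))*(-1*1*4) = -10*(-4) = 40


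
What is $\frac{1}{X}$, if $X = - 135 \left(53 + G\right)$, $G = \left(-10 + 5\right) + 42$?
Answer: $- \frac{1}{12150} \approx -8.2304 \cdot 10^{-5}$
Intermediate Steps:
$G = 37$ ($G = -5 + 42 = 37$)
$X = -12150$ ($X = - 135 \left(53 + 37\right) = \left(-135\right) 90 = -12150$)
$\frac{1}{X} = \frac{1}{-12150} = - \frac{1}{12150}$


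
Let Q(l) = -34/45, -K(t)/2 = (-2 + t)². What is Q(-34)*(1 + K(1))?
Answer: 34/45 ≈ 0.75556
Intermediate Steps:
K(t) = -2*(-2 + t)²
Q(l) = -34/45 (Q(l) = -34*1/45 = -34/45)
Q(-34)*(1 + K(1)) = -34*(1 - 2*(-2 + 1)²)/45 = -34*(1 - 2*(-1)²)/45 = -34*(1 - 2*1)/45 = -34*(1 - 2)/45 = -34/45*(-1) = 34/45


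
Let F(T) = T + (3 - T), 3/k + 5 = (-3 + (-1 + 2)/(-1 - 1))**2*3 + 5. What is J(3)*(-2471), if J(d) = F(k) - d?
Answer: 0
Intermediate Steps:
k = 4/49 (k = 3/(-5 + ((-3 + (-1 + 2)/(-1 - 1))**2*3 + 5)) = 3/(-5 + ((-3 + 1/(-2))**2*3 + 5)) = 3/(-5 + ((-3 + 1*(-1/2))**2*3 + 5)) = 3/(-5 + ((-3 - 1/2)**2*3 + 5)) = 3/(-5 + ((-7/2)**2*3 + 5)) = 3/(-5 + ((49/4)*3 + 5)) = 3/(-5 + (147/4 + 5)) = 3/(-5 + 167/4) = 3/(147/4) = 3*(4/147) = 4/49 ≈ 0.081633)
F(T) = 3
J(d) = 3 - d
J(3)*(-2471) = (3 - 1*3)*(-2471) = (3 - 3)*(-2471) = 0*(-2471) = 0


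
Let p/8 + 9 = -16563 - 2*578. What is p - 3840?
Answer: -145664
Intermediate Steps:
p = -141824 (p = -72 + 8*(-16563 - 2*578) = -72 + 8*(-16563 - 1156) = -72 + 8*(-17719) = -72 - 141752 = -141824)
p - 3840 = -141824 - 3840 = -145664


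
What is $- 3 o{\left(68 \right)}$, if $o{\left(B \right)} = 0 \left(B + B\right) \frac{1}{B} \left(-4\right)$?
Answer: $0$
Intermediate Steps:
$o{\left(B \right)} = 0$ ($o{\left(B \right)} = 0 \cdot 2 B \left(- \frac{4}{B}\right) = 0 \left(- \frac{4}{B}\right) = 0$)
$- 3 o{\left(68 \right)} = \left(-3\right) 0 = 0$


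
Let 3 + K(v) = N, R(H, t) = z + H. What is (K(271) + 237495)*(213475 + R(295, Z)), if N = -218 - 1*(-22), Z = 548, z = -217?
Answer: 50675272688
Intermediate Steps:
R(H, t) = -217 + H
N = -196 (N = -218 + 22 = -196)
K(v) = -199 (K(v) = -3 - 196 = -199)
(K(271) + 237495)*(213475 + R(295, Z)) = (-199 + 237495)*(213475 + (-217 + 295)) = 237296*(213475 + 78) = 237296*213553 = 50675272688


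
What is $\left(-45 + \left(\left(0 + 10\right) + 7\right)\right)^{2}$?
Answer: $784$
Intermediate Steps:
$\left(-45 + \left(\left(0 + 10\right) + 7\right)\right)^{2} = \left(-45 + \left(10 + 7\right)\right)^{2} = \left(-45 + 17\right)^{2} = \left(-28\right)^{2} = 784$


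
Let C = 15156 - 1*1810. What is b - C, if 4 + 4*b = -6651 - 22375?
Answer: -41207/2 ≈ -20604.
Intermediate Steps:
b = -14515/2 (b = -1 + (-6651 - 22375)/4 = -1 + (¼)*(-29026) = -1 - 14513/2 = -14515/2 ≈ -7257.5)
C = 13346 (C = 15156 - 1810 = 13346)
b - C = -14515/2 - 1*13346 = -14515/2 - 13346 = -41207/2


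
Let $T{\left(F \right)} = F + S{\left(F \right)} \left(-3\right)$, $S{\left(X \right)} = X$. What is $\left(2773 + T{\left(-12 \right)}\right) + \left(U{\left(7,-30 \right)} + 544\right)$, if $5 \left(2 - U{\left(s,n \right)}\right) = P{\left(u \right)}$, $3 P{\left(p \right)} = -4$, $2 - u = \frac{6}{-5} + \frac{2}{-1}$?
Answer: $\frac{50149}{15} \approx 3343.3$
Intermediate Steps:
$u = \frac{26}{5}$ ($u = 2 - \left(\frac{6}{-5} + \frac{2}{-1}\right) = 2 - \left(6 \left(- \frac{1}{5}\right) + 2 \left(-1\right)\right) = 2 - \left(- \frac{6}{5} - 2\right) = 2 - - \frac{16}{5} = 2 + \frac{16}{5} = \frac{26}{5} \approx 5.2$)
$P{\left(p \right)} = - \frac{4}{3}$ ($P{\left(p \right)} = \frac{1}{3} \left(-4\right) = - \frac{4}{3}$)
$U{\left(s,n \right)} = \frac{34}{15}$ ($U{\left(s,n \right)} = 2 - - \frac{4}{15} = 2 + \frac{4}{15} = \frac{34}{15}$)
$T{\left(F \right)} = - 2 F$ ($T{\left(F \right)} = F + F \left(-3\right) = F - 3 F = - 2 F$)
$\left(2773 + T{\left(-12 \right)}\right) + \left(U{\left(7,-30 \right)} + 544\right) = \left(2773 - -24\right) + \left(\frac{34}{15} + 544\right) = \left(2773 + 24\right) + \frac{8194}{15} = 2797 + \frac{8194}{15} = \frac{50149}{15}$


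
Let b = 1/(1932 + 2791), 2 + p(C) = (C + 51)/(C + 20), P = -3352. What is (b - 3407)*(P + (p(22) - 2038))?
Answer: 1821458221330/99183 ≈ 1.8365e+7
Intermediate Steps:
p(C) = -2 + (51 + C)/(20 + C) (p(C) = -2 + (C + 51)/(C + 20) = -2 + (51 + C)/(20 + C))
b = 1/4723 ≈ 0.00021173
(b - 3407)*(P + (p(22) - 2038)) = (1/4723 - 3407)*(-3352 + ((11 - 1*22)/(20 + 22) - 2038)) = -16091260*(-3352 + ((11 - 22)/42 - 2038))/4723 = -16091260*(-3352 + ((1/42)*(-11) - 2038))/4723 = -16091260*(-3352 + (-11/42 - 2038))/4723 = -16091260*(-3352 - 85607/42)/4723 = -16091260/4723*(-226391/42) = 1821458221330/99183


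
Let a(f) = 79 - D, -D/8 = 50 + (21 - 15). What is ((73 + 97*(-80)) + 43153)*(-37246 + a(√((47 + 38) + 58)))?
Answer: -1302276054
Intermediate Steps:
D = -448 (D = -8*(50 + (21 - 15)) = -8*(50 + 6) = -8*56 = -448)
a(f) = 527 (a(f) = 79 - 1*(-448) = 79 + 448 = 527)
((73 + 97*(-80)) + 43153)*(-37246 + a(√((47 + 38) + 58))) = ((73 + 97*(-80)) + 43153)*(-37246 + 527) = ((73 - 7760) + 43153)*(-36719) = (-7687 + 43153)*(-36719) = 35466*(-36719) = -1302276054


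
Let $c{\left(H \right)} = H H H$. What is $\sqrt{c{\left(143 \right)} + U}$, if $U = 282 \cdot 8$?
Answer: $\sqrt{2926463} \approx 1710.7$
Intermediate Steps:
$c{\left(H \right)} = H^{3}$ ($c{\left(H \right)} = H^{2} H = H^{3}$)
$U = 2256$
$\sqrt{c{\left(143 \right)} + U} = \sqrt{143^{3} + 2256} = \sqrt{2924207 + 2256} = \sqrt{2926463}$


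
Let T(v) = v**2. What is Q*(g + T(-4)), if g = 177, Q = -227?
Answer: -43811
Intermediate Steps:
Q*(g + T(-4)) = -227*(177 + (-4)**2) = -227*(177 + 16) = -227*193 = -43811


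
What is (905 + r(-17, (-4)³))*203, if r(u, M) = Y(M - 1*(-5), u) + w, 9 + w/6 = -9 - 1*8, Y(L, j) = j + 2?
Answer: 149002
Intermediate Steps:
Y(L, j) = 2 + j
w = -156 (w = -54 + 6*(-9 - 1*8) = -54 + 6*(-9 - 8) = -54 + 6*(-17) = -54 - 102 = -156)
r(u, M) = -154 + u (r(u, M) = (2 + u) - 156 = -154 + u)
(905 + r(-17, (-4)³))*203 = (905 + (-154 - 17))*203 = (905 - 171)*203 = 734*203 = 149002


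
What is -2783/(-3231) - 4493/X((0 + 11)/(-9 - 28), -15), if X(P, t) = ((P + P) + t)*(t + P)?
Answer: -18964735121/1055186442 ≈ -17.973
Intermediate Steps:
X(P, t) = (P + t)*(t + 2*P) (X(P, t) = (2*P + t)*(P + t) = (t + 2*P)*(P + t) = (P + t)*(t + 2*P))
-2783/(-3231) - 4493/X((0 + 11)/(-9 - 28), -15) = -2783/(-3231) - 4493/((-15)**2 + 2*((0 + 11)/(-9 - 28))**2 + 3*((0 + 11)/(-9 - 28))*(-15)) = -2783*(-1/3231) - 4493/(225 + 2*(11/(-37))**2 + 3*(11/(-37))*(-15)) = 2783/3231 - 4493/(225 + 2*(11*(-1/37))**2 + 3*(11*(-1/37))*(-15)) = 2783/3231 - 4493/(225 + 2*(-11/37)**2 + 3*(-11/37)*(-15)) = 2783/3231 - 4493/(225 + 2*(121/1369) + 495/37) = 2783/3231 - 4493/(225 + 242/1369 + 495/37) = 2783/3231 - 4493/326582/1369 = 2783/3231 - 4493*1369/326582 = 2783/3231 - 6150917/326582 = -18964735121/1055186442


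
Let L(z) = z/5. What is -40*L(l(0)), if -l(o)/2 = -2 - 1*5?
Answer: -112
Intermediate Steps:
l(o) = 14 (l(o) = -2*(-2 - 1*5) = -2*(-2 - 5) = -2*(-7) = 14)
L(z) = z/5 (L(z) = z*(1/5) = z/5)
-40*L(l(0)) = -8*14 = -40*14/5 = -112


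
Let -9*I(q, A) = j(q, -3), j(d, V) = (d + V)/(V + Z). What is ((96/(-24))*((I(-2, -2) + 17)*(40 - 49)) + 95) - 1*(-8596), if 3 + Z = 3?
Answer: 27889/3 ≈ 9296.3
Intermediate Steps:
Z = 0 (Z = -3 + 3 = 0)
j(d, V) = (V + d)/V (j(d, V) = (d + V)/(V + 0) = (V + d)/V)
I(q, A) = -1/9 + q/27 (I(q, A) = -(-3 + q)/(9*(-3)) = -(-1)*(-3 + q)/27 = -(1 - q/3)/9 = -1/9 + q/27)
((96/(-24))*((I(-2, -2) + 17)*(40 - 49)) + 95) - 1*(-8596) = ((96/(-24))*(((-1/9 + (1/27)*(-2)) + 17)*(40 - 49)) + 95) - 1*(-8596) = ((96*(-1/24))*(((-1/9 - 2/27) + 17)*(-9)) + 95) + 8596 = (-4*(-5/27 + 17)*(-9) + 95) + 8596 = (-1816*(-9)/27 + 95) + 8596 = (-4*(-454/3) + 95) + 8596 = (1816/3 + 95) + 8596 = 2101/3 + 8596 = 27889/3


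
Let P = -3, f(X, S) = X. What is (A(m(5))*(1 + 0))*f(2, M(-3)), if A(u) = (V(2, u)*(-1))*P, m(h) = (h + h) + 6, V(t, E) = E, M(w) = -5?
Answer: 96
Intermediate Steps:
m(h) = 6 + 2*h (m(h) = 2*h + 6 = 6 + 2*h)
A(u) = 3*u (A(u) = (u*(-1))*(-3) = -u*(-3) = 3*u)
(A(m(5))*(1 + 0))*f(2, M(-3)) = ((3*(6 + 2*5))*(1 + 0))*2 = ((3*(6 + 10))*1)*2 = ((3*16)*1)*2 = (48*1)*2 = 48*2 = 96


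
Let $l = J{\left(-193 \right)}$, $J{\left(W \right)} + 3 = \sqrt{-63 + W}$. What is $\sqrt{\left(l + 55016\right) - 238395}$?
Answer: $\sqrt{-183382 + 16 i} \approx 0.019 + 428.23 i$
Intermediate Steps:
$J{\left(W \right)} = -3 + \sqrt{-63 + W}$
$l = -3 + 16 i$ ($l = -3 + \sqrt{-63 - 193} = -3 + \sqrt{-256} = -3 + 16 i \approx -3.0 + 16.0 i$)
$\sqrt{\left(l + 55016\right) - 238395} = \sqrt{\left(\left(-3 + 16 i\right) + 55016\right) - 238395} = \sqrt{\left(55013 + 16 i\right) - 238395} = \sqrt{-183382 + 16 i}$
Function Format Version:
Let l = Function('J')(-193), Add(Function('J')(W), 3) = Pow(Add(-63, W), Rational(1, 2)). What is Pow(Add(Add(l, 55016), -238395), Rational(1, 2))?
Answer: Pow(Add(-183382, Mul(16, I)), Rational(1, 2)) ≈ Add(0.019, Mul(428.23, I))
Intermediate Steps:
Function('J')(W) = Add(-3, Pow(Add(-63, W), Rational(1, 2)))
l = Add(-3, Mul(16, I)) (l = Add(-3, Pow(Add(-63, -193), Rational(1, 2))) = Add(-3, Pow(-256, Rational(1, 2))) = Add(-3, Mul(16, I)) ≈ Add(-3.0000, Mul(16.000, I)))
Pow(Add(Add(l, 55016), -238395), Rational(1, 2)) = Pow(Add(Add(Add(-3, Mul(16, I)), 55016), -238395), Rational(1, 2)) = Pow(Add(Add(55013, Mul(16, I)), -238395), Rational(1, 2)) = Pow(Add(-183382, Mul(16, I)), Rational(1, 2))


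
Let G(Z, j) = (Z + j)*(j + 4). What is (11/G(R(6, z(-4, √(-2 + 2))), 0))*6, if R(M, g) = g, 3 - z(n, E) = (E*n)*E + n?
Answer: 33/14 ≈ 2.3571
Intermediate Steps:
z(n, E) = 3 - n - n*E² (z(n, E) = 3 - ((E*n)*E + n) = 3 - (n*E² + n) = 3 - (n + n*E²) = 3 + (-n - n*E²) = 3 - n - n*E²)
G(Z, j) = (4 + j)*(Z + j) (G(Z, j) = (Z + j)*(4 + j) = (4 + j)*(Z + j))
(11/G(R(6, z(-4, √(-2 + 2))), 0))*6 = (11/(0² + 4*(3 - 1*(-4) - 1*(-4)*(√(-2 + 2))²) + 4*0 + (3 - 1*(-4) - 1*(-4)*(√(-2 + 2))²)*0))*6 = (11/(0 + 4*(3 + 4 - 1*(-4)*(√0)²) + 0 + (3 + 4 - 1*(-4)*(√0)²)*0))*6 = (11/(0 + 4*(3 + 4 - 1*(-4)*0²) + 0 + (3 + 4 - 1*(-4)*0²)*0))*6 = (11/(0 + 4*(3 + 4 - 1*(-4)*0) + 0 + (3 + 4 - 1*(-4)*0)*0))*6 = (11/(0 + 4*(3 + 4 + 0) + 0 + (3 + 4 + 0)*0))*6 = (11/(0 + 4*7 + 0 + 7*0))*6 = (11/(0 + 28 + 0 + 0))*6 = (11/28)*6 = 33/14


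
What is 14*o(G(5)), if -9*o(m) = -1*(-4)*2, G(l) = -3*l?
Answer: -112/9 ≈ -12.444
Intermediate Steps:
o(m) = -8/9 (o(m) = -(-1*(-4))*2/9 = -4*2/9 = -⅑*8 = -8/9)
14*o(G(5)) = 14*(-8/9) = -112/9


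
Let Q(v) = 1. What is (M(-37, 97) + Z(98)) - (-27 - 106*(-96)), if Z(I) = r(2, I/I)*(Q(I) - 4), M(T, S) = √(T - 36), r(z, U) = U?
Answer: -10152 + I*√73 ≈ -10152.0 + 8.544*I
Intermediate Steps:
M(T, S) = √(-36 + T)
Z(I) = -3 (Z(I) = (I/I)*(1 - 4) = 1*(-3) = -3)
(M(-37, 97) + Z(98)) - (-27 - 106*(-96)) = (√(-36 - 37) - 3) - (-27 - 106*(-96)) = (√(-73) - 3) - (-27 + 10176) = (I*√73 - 3) - 1*10149 = (-3 + I*√73) - 10149 = -10152 + I*√73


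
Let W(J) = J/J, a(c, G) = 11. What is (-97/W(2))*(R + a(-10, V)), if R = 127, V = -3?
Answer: -13386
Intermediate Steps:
W(J) = 1
(-97/W(2))*(R + a(-10, V)) = (-97/1)*(127 + 11) = -97*1*138 = -97*138 = -13386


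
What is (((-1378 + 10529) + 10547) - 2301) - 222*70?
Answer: 1857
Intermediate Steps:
(((-1378 + 10529) + 10547) - 2301) - 222*70 = ((9151 + 10547) - 2301) - 15540 = (19698 - 2301) - 15540 = 17397 - 15540 = 1857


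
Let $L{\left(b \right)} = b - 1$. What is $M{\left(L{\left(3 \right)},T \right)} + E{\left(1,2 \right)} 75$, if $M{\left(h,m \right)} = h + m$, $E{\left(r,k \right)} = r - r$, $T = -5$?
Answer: $-3$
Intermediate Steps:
$L{\left(b \right)} = -1 + b$ ($L{\left(b \right)} = b - 1 = -1 + b$)
$E{\left(r,k \right)} = 0$
$M{\left(L{\left(3 \right)},T \right)} + E{\left(1,2 \right)} 75 = \left(\left(-1 + 3\right) - 5\right) + 0 \cdot 75 = \left(2 - 5\right) + 0 = -3 + 0 = -3$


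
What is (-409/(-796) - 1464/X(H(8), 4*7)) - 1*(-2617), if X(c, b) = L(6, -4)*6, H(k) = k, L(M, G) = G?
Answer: 2132097/796 ≈ 2678.5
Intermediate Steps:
X(c, b) = -24 (X(c, b) = -4*6 = -24)
(-409/(-796) - 1464/X(H(8), 4*7)) - 1*(-2617) = (-409/(-796) - 1464/(-24)) - 1*(-2617) = (-409*(-1/796) - 1464*(-1/24)) + 2617 = (409/796 + 61) + 2617 = 48965/796 + 2617 = 2132097/796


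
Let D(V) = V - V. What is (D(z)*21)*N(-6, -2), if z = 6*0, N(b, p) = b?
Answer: 0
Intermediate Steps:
z = 0
D(V) = 0
(D(z)*21)*N(-6, -2) = (0*21)*(-6) = 0*(-6) = 0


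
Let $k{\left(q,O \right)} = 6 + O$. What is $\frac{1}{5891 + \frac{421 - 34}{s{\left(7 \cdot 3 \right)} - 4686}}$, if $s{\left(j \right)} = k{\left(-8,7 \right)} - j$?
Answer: $\frac{4694}{27651967} \approx 0.00016975$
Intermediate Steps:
$s{\left(j \right)} = 13 - j$ ($s{\left(j \right)} = \left(6 + 7\right) - j = 13 - j$)
$\frac{1}{5891 + \frac{421 - 34}{s{\left(7 \cdot 3 \right)} - 4686}} = \frac{1}{5891 + \frac{421 - 34}{\left(13 - 7 \cdot 3\right) - 4686}} = \frac{1}{5891 + \frac{387}{\left(13 - 21\right) - 4686}} = \frac{1}{5891 + \frac{387}{-8 - 4686}} = \frac{1}{5891 + \frac{387}{-4694}} = \frac{1}{5891 + 387 \left(- \frac{1}{4694}\right)} = \frac{1}{5891 - \frac{387}{4694}} = \frac{1}{\frac{27651967}{4694}} = \frac{4694}{27651967}$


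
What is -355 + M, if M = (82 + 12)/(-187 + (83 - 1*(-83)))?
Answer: -7549/21 ≈ -359.48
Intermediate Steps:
M = -94/21 (M = 94/(-187 + (83 + 83)) = 94/(-187 + 166) = 94/(-21) = 94*(-1/21) = -94/21 ≈ -4.4762)
-355 + M = -355 - 94/21 = -7549/21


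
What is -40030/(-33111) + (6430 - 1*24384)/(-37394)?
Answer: 1045678357/619076367 ≈ 1.6891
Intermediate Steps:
-40030/(-33111) + (6430 - 1*24384)/(-37394) = -40030*(-1/33111) + (6430 - 24384)*(-1/37394) = 40030/33111 - 17954*(-1/37394) = 40030/33111 + 8977/18697 = 1045678357/619076367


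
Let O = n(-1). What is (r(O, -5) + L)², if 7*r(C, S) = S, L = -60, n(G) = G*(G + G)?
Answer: 180625/49 ≈ 3686.2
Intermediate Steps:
n(G) = 2*G² (n(G) = G*(2*G) = 2*G²)
O = 2 (O = 2*(-1)² = 2*1 = 2)
r(C, S) = S/7
(r(O, -5) + L)² = ((⅐)*(-5) - 60)² = (-5/7 - 60)² = (-425/7)² = 180625/49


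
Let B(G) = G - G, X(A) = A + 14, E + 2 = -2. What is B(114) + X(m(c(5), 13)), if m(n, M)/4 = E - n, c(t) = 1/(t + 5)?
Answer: -12/5 ≈ -2.4000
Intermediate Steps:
E = -4 (E = -2 - 2 = -4)
c(t) = 1/(5 + t)
m(n, M) = -16 - 4*n (m(n, M) = 4*(-4 - n) = -16 - 4*n)
X(A) = 14 + A
B(G) = 0
B(114) + X(m(c(5), 13)) = 0 + (14 + (-16 - 4/(5 + 5))) = 0 + (14 + (-16 - 4/10)) = 0 + (14 + (-16 - 4*⅒)) = 0 + (14 + (-16 - ⅖)) = 0 + (14 - 82/5) = 0 - 12/5 = -12/5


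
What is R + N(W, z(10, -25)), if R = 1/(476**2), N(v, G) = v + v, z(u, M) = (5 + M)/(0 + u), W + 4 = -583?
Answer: -266000223/226576 ≈ -1174.0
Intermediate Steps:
W = -587 (W = -4 - 583 = -587)
z(u, M) = (5 + M)/u
N(v, G) = 2*v
R = 1/226576 ≈ 4.4135e-6
R + N(W, z(10, -25)) = 1/226576 + 2*(-587) = 1/226576 - 1174 = -266000223/226576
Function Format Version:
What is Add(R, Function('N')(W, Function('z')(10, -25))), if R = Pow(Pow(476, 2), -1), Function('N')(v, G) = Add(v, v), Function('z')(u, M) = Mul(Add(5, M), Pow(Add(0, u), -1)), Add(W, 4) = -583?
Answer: Rational(-266000223, 226576) ≈ -1174.0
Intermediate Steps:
W = -587 (W = Add(-4, -583) = -587)
Function('z')(u, M) = Mul(Pow(u, -1), Add(5, M)) (Function('z')(u, M) = Mul(Add(5, M), Pow(u, -1)) = Mul(Pow(u, -1), Add(5, M)))
Function('N')(v, G) = Mul(2, v)
R = Rational(1, 226576) (R = Pow(226576, -1) = Rational(1, 226576) ≈ 4.4135e-6)
Add(R, Function('N')(W, Function('z')(10, -25))) = Add(Rational(1, 226576), Mul(2, -587)) = Add(Rational(1, 226576), -1174) = Rational(-266000223, 226576)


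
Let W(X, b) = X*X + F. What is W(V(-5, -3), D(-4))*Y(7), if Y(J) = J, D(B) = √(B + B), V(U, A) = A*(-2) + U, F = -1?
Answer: 0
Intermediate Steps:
V(U, A) = U - 2*A (V(U, A) = -2*A + U = U - 2*A)
D(B) = √2*√B (D(B) = √(2*B) = √2*√B)
W(X, b) = -1 + X² (W(X, b) = X*X - 1 = X² - 1 = -1 + X²)
W(V(-5, -3), D(-4))*Y(7) = (-1 + (-5 - 2*(-3))²)*7 = (-1 + (-5 + 6)²)*7 = (-1 + 1²)*7 = (-1 + 1)*7 = 0*7 = 0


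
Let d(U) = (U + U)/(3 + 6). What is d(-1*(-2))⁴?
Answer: 256/6561 ≈ 0.039018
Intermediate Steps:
d(U) = 2*U/9 (d(U) = (2*U)/9 = (2*U)*(⅑) = 2*U/9)
d(-1*(-2))⁴ = (2*(-1*(-2))/9)⁴ = ((2/9)*2)⁴ = (4/9)⁴ = 256/6561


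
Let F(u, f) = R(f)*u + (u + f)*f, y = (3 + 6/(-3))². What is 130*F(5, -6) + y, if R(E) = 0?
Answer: 781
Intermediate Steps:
y = 1 (y = (3 + 6*(-⅓))² = (3 - 2)² = 1² = 1)
F(u, f) = f*(f + u) (F(u, f) = 0*u + (u + f)*f = 0 + (f + u)*f = 0 + f*(f + u) = f*(f + u))
130*F(5, -6) + y = 130*(-6*(-6 + 5)) + 1 = 130*(-6*(-1)) + 1 = 130*6 + 1 = 780 + 1 = 781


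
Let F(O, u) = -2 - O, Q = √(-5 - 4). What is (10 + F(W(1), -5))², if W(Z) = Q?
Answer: 55 - 48*I ≈ 55.0 - 48.0*I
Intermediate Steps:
Q = 3*I (Q = √(-9) = 3*I ≈ 3.0*I)
W(Z) = 3*I
(10 + F(W(1), -5))² = (10 + (-2 - 3*I))² = (8 - 3*I)²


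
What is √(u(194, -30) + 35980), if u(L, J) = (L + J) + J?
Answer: √36114 ≈ 190.04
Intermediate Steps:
u(L, J) = L + 2*J (u(L, J) = (J + L) + J = L + 2*J)
√(u(194, -30) + 35980) = √((194 + 2*(-30)) + 35980) = √((194 - 60) + 35980) = √(134 + 35980) = √36114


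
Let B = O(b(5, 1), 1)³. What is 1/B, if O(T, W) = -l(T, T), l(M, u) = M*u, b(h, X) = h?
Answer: -1/15625 ≈ -6.4000e-5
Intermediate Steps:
O(T, W) = -T² (O(T, W) = -T*T = -T²)
B = -15625 (B = (-1*5²)³ = (-1*25)³ = (-25)³ = -15625)
1/B = 1/(-15625) = -1/15625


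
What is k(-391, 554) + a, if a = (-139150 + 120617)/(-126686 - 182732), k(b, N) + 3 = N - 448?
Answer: 31888587/309418 ≈ 103.06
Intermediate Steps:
k(b, N) = -451 + N (k(b, N) = -3 + (N - 448) = -3 + (-448 + N) = -451 + N)
a = 18533/309418 (a = -18533/(-309418) = -18533*(-1/309418) = 18533/309418 ≈ 0.059896)
k(-391, 554) + a = (-451 + 554) + 18533/309418 = 103 + 18533/309418 = 31888587/309418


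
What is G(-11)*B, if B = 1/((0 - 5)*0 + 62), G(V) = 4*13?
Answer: 26/31 ≈ 0.83871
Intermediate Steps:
G(V) = 52
B = 1/62 (B = 1/(-5*0 + 62) = 1/(0 + 62) = 1/62 ≈ 0.016129)
G(-11)*B = 52*(1/62) = 26/31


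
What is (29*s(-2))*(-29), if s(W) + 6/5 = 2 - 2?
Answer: 5046/5 ≈ 1009.2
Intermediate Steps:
s(W) = -6/5 (s(W) = -6/5 + (2 - 2) = -6/5 + 0 = -6/5)
(29*s(-2))*(-29) = (29*(-6/5))*(-29) = -174/5*(-29) = 5046/5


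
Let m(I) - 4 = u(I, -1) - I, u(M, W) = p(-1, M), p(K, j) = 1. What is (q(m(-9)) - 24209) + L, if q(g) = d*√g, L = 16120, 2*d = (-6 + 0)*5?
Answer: -8089 - 15*√14 ≈ -8145.1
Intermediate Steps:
u(M, W) = 1
m(I) = 5 - I (m(I) = 4 + (1 - I) = 5 - I)
d = -15 (d = ((-6 + 0)*5)/2 = (-6*5)/2 = (½)*(-30) = -15)
q(g) = -15*√g
(q(m(-9)) - 24209) + L = (-15*√(5 - 1*(-9)) - 24209) + 16120 = (-15*√(5 + 9) - 24209) + 16120 = (-15*√14 - 24209) + 16120 = (-24209 - 15*√14) + 16120 = -8089 - 15*√14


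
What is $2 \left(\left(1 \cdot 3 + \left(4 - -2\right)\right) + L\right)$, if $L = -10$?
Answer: $-2$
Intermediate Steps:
$2 \left(\left(1 \cdot 3 + \left(4 - -2\right)\right) + L\right) = 2 \left(\left(1 \cdot 3 + \left(4 - -2\right)\right) - 10\right) = 2 \left(\left(3 + \left(4 + 2\right)\right) - 10\right) = 2 \left(\left(3 + 6\right) - 10\right) = 2 \left(9 - 10\right) = 2 \left(-1\right) = -2$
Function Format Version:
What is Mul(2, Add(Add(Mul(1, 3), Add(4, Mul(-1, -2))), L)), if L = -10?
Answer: -2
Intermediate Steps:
Mul(2, Add(Add(Mul(1, 3), Add(4, Mul(-1, -2))), L)) = Mul(2, Add(Add(Mul(1, 3), Add(4, Mul(-1, -2))), -10)) = Mul(2, Add(Add(3, Add(4, 2)), -10)) = Mul(2, Add(Add(3, 6), -10)) = Mul(2, Add(9, -10)) = Mul(2, -1) = -2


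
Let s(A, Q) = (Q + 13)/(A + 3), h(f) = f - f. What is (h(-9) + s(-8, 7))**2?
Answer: 16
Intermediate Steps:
h(f) = 0
s(A, Q) = (13 + Q)/(3 + A)
(h(-9) + s(-8, 7))**2 = (0 + (13 + 7)/(3 - 8))**2 = (0 + 20/(-5))**2 = (0 - 1/5*20)**2 = (0 - 4)**2 = (-4)**2 = 16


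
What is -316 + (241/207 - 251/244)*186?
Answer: -2447831/8418 ≈ -290.79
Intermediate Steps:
-316 + (241/207 - 251/244)*186 = -316 + (6847/50508)*186 = -316 + 212257/8418 = -2447831/8418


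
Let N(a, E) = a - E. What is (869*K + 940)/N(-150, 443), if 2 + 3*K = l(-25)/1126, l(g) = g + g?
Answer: -587441/1001577 ≈ -0.58652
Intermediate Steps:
l(g) = 2*g
K = -1151/1689 (K = -2/3 + ((2*(-25))/1126)/3 = -2/3 + (-50*1/1126)/3 = -2/3 + (1/3)*(-25/563) = -2/3 - 25/1689 = -1151/1689 ≈ -0.68147)
(869*K + 940)/N(-150, 443) = (869*(-1151/1689) + 940)/(-150 - 1*443) = (-1000219/1689 + 940)/(-150 - 443) = (587441/1689)/(-593) = (587441/1689)*(-1/593) = -587441/1001577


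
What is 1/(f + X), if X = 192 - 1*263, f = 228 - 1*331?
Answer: -1/174 ≈ -0.0057471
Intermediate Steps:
f = -103 (f = 228 - 331 = -103)
X = -71 (X = 192 - 263 = -71)
1/(f + X) = 1/(-103 - 71) = 1/(-174) = -1/174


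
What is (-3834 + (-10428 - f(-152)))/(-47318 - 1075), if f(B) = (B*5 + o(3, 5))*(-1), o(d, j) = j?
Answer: 15017/48393 ≈ 0.31031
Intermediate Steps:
f(B) = -5 - 5*B (f(B) = (B*5 + 5)*(-1) = (5*B + 5)*(-1) = (5 + 5*B)*(-1) = -5 - 5*B)
(-3834 + (-10428 - f(-152)))/(-47318 - 1075) = (-3834 + (-10428 - (-5 - 5*(-152))))/(-47318 - 1075) = (-3834 + (-10428 - (-5 + 760)))/(-48393) = (-3834 + (-10428 - 1*755))*(-1/48393) = (-3834 + (-10428 - 755))*(-1/48393) = (-3834 - 11183)*(-1/48393) = -15017*(-1/48393) = 15017/48393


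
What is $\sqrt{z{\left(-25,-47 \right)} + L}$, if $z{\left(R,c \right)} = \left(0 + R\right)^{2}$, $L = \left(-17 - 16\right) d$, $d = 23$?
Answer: $i \sqrt{134} \approx 11.576 i$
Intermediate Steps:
$L = -759$ ($L = \left(-17 - 16\right) 23 = \left(-33\right) 23 = -759$)
$z{\left(R,c \right)} = R^{2}$
$\sqrt{z{\left(-25,-47 \right)} + L} = \sqrt{\left(-25\right)^{2} - 759} = \sqrt{625 - 759} = \sqrt{-134} = i \sqrt{134}$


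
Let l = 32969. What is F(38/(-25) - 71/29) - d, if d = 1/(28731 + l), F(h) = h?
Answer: -1420093/357860 ≈ -3.9683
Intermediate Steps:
d = 1/61700 (d = 1/(28731 + 32969) = 1/61700 ≈ 1.6207e-5)
F(38/(-25) - 71/29) - d = (38/(-25) - 71/29) - 1*1/61700 = (38*(-1/25) - 71*1/29) - 1/61700 = (-38/25 - 71/29) - 1/61700 = -2877/725 - 1/61700 = -1420093/357860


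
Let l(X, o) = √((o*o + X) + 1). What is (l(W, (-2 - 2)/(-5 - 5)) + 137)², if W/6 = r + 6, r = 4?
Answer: (685 + √1529)²/25 ≈ 20973.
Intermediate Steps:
W = 60 (W = 6*(4 + 6) = 6*10 = 60)
l(X, o) = √(1 + X + o²) (l(X, o) = √((o² + X) + 1) = √((X + o²) + 1) = √(1 + X + o²))
(l(W, (-2 - 2)/(-5 - 5)) + 137)² = (√(1 + 60 + ((-2 - 2)/(-5 - 5))²) + 137)² = (√(1 + 60 + (-4/(-10))²) + 137)² = (√(1 + 60 + (-4*(-⅒))²) + 137)² = (√(1 + 60 + (⅖)²) + 137)² = (√(1 + 60 + 4/25) + 137)² = (√(1529/25) + 137)² = (√1529/5 + 137)² = (137 + √1529/5)²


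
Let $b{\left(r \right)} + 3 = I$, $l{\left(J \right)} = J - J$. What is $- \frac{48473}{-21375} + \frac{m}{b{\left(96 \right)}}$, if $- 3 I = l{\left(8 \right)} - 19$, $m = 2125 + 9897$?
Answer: $\frac{77139548}{21375} \approx 3608.9$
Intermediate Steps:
$m = 12022$
$l{\left(J \right)} = 0$
$I = \frac{19}{3}$ ($I = - \frac{0 - 19}{3} = \left(- \frac{1}{3}\right) \left(-19\right) = \frac{19}{3} \approx 6.3333$)
$b{\left(r \right)} = \frac{10}{3}$ ($b{\left(r \right)} = -3 + \frac{19}{3} = \frac{10}{3}$)
$- \frac{48473}{-21375} + \frac{m}{b{\left(96 \right)}} = - \frac{48473}{-21375} + \frac{12022}{\frac{10}{3}} = \left(-48473\right) \left(- \frac{1}{21375}\right) + 12022 \cdot \frac{3}{10} = \frac{48473}{21375} + \frac{18033}{5} = \frac{77139548}{21375}$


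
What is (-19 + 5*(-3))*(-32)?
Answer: 1088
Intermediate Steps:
(-19 + 5*(-3))*(-32) = (-19 - 15)*(-32) = -34*(-32) = 1088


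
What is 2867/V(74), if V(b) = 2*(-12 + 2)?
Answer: -2867/20 ≈ -143.35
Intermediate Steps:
V(b) = -20 (V(b) = 2*(-10) = -20)
2867/V(74) = 2867/(-20) = 2867*(-1/20) = -2867/20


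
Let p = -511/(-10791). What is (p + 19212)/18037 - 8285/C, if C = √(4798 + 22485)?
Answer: 207317203/194637267 - 8285*√27283/27283 ≈ -49.094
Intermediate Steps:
C = √27283 ≈ 165.18
p = 511/10791 (p = -511*(-1/10791) = 511/10791 ≈ 0.047354)
(p + 19212)/18037 - 8285/C = (511/10791 + 19212)/18037 - 8285*√27283/27283 = (207317203/10791)*(1/18037) - 8285*√27283/27283 = 207317203/194637267 - 8285*√27283/27283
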